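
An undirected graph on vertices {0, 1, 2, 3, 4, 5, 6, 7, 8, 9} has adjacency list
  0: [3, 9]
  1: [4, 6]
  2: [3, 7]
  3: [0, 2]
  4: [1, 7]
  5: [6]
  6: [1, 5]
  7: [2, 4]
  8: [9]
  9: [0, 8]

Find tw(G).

1

A width-1 tree decomposition is:
Bags: B1 = {8, 9}  B2 = {0, 9}  B3 = {0, 3}  B4 = {2, 3}  B5 = {2, 7}  B6 = {4, 7}  B7 = {1, 4}  B8 = {1, 6}  B9 = {5, 6}
Tree: B1–B2, B2–B3, B3–B4, B4–B5, B5–B6, B6–B7, B7–B8, B8–B9
Every bag has size at most 2, so the width is 2 − 1 = 1 and tw(G) ≤ 1. Since G has at least one edge (e.g. 8–9), it is not an edgeless graph, so tw(G) ≥ 1. The upper and lower bounds meet at 1, so that is the treewidth.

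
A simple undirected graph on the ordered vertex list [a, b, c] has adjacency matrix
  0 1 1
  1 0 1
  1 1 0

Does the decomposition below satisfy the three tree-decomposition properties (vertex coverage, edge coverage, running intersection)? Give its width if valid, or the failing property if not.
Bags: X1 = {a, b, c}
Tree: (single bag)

Checking the three conditions: (i) the bags cover all of {a, b, c}; (ii) for each edge, some bag contains both endpoints; (iii) the bags containing any fixed vertex form a subtree. All hold, so the decomposition is valid with width 3 − 1 = 2.

Yes; width 2.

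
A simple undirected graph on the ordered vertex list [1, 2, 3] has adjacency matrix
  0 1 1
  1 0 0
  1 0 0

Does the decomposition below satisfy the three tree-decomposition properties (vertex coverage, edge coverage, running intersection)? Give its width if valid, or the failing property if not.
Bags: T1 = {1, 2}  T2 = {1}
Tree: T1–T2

No — vertex 3 appears in no bag.

A tree decomposition must satisfy three properties: every vertex lies in some bag; for every edge, both endpoints lie together in some bag; and for every vertex, the bags containing it form a connected subtree. Here vertex 3 appears in no bag, so the decomposition is invalid.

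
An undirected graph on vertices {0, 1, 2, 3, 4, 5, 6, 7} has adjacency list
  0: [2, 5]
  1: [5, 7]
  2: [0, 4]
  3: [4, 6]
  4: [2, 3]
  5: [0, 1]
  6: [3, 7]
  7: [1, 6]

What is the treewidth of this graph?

2

A width-2 tree decomposition is:
Bags: B1 = {0, 2, 5}  B2 = {2, 4, 5}  B3 = {3, 4, 5}  B4 = {3, 5, 6}  B5 = {5, 6, 7}  B6 = {1, 5, 7}
Tree: B1–B2, B2–B3, B3–B4, B4–B5, B5–B6
Every bag has size at most 3, so the width is 3 − 1 = 2 and tw(G) ≤ 2. Since 5–0–2–4–3–6–7–1–5 is a cycle in G, G is not acyclic. Forests are exactly the graphs of treewidth ≤ 1, so tw(G) ≥ 2. Hence tw(G) = 2 exactly.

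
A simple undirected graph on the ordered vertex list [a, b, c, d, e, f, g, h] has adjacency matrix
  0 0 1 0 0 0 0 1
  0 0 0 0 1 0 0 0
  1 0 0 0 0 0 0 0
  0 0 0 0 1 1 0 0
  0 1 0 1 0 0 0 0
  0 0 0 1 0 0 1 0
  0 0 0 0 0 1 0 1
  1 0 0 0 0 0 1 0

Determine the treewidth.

1

A width-1 tree decomposition is:
Bags: B1 = {a, c}  B2 = {a, h}  B3 = {g, h}  B4 = {f, g}  B5 = {d, f}  B6 = {d, e}  B7 = {b, e}
Tree: B1–B2, B2–B3, B3–B4, B4–B5, B5–B6, B6–B7
Every bag has size at most 2, so the width is 2 − 1 = 1 and tw(G) ≤ 1. Any graph with an edge has treewidth ≥ 1, and G has the edge c–a. Combining the bounds, tw(G) = 1.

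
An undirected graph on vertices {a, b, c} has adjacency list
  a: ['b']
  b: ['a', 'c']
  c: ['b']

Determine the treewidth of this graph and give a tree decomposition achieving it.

Treewidth 1.
One optimal decomposition is:
Bags: B1 = {b, c}  B2 = {a, b}
Tree: B1–B2

The largest bag has 2 vertices, giving width 1; this decomposition certifies tw(G) ≤ 1. G has an edge, so its treewidth is at least 1. Hence tw(G) = 1 exactly.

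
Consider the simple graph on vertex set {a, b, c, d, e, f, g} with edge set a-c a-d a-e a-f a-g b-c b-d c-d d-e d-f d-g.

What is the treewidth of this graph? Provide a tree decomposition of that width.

Treewidth 2.
One such decomposition:
Bags: B1 = {a, d, e}  B2 = {a, d, g}  B3 = {a, c, d}  B4 = {a, d, f}  B5 = {b, c, d}
Tree: B1–B2, B1–B3, B1–B4, B3–B5

The largest bag has 3 vertices, giving width 2; this decomposition certifies tw(G) ≤ 2. On the other hand G contains the 3-clique {a, d, g}. A clique must lie in a single bag of any decomposition, so no decomposition can have width below 2. Hence tw(G) = 2 exactly.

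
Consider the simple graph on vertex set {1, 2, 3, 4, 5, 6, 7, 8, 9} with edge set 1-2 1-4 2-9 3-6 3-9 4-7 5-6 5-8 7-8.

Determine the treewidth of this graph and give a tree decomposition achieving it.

Each bag holds 3 vertices, so the decomposition has width 2, which upper-bounds the treewidth. For the lower bound, G contains the cycle 4–7–8–5–6–3–9–2–1–4, so G is not a forest; only forests have treewidth ≤ 1, hence tw(G) ≥ 2. Hence tw(G) = 2 exactly.

Treewidth 2.
One optimal decomposition is:
Bags: B1 = {4, 7, 8}  B2 = {4, 5, 8}  B3 = {4, 5, 6}  B4 = {3, 4, 6}  B5 = {3, 4, 9}  B6 = {2, 4, 9}  B7 = {1, 2, 4}
Tree: B1–B2, B2–B3, B3–B4, B4–B5, B5–B6, B6–B7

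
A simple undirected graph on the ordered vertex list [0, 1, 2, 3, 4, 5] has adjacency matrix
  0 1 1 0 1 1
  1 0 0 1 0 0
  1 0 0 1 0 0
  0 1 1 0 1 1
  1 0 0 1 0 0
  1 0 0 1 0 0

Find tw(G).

A width-2 tree decomposition is:
Bags: B1 = {0, 1, 3}  B2 = {0, 2, 3}  B3 = {0, 3, 4}  B4 = {0, 3, 5}
Tree: B1–B2, B2–B3, B3–B4
Every bag has size at most 3, so the width is 3 − 1 = 2 and tw(G) ≤ 2. Since 1–3–2–0–1 is a cycle in G, G is not acyclic. Forests are exactly the graphs of treewidth ≤ 1, so tw(G) ≥ 2. The upper and lower bounds meet at 2, so that is the treewidth.

2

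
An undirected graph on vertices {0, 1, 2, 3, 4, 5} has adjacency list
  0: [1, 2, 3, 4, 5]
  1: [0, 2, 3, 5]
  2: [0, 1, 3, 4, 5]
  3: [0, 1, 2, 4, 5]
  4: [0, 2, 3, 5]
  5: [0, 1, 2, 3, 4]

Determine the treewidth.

A width-4 tree decomposition is:
Bags: B1 = {0, 2, 3, 4, 5}  B2 = {0, 1, 2, 3, 5}
Tree: B1–B2
Each bag holds 5 vertices, so the decomposition has width 4, which upper-bounds the treewidth. On the other hand G contains the 5-clique {0, 1, 2, 3, 5}. A clique must lie in a single bag of any decomposition, so no decomposition can have width below 4. Hence tw(G) = 4 exactly.

4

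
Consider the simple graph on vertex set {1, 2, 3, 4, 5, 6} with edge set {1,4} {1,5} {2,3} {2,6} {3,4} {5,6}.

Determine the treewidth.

A width-2 tree decomposition is:
Bags: B1 = {2, 3, 4}  B2 = {2, 4, 6}  B3 = {4, 5, 6}  B4 = {1, 4, 5}
Tree: B1–B2, B2–B3, B3–B4
Every bag has size at most 3, so the width is 3 − 1 = 2 and tw(G) ≤ 2. For the lower bound, G contains the cycle 4–3–2–6–5–1–4, so G is not a forest; only forests have treewidth ≤ 1, hence tw(G) ≥ 2. The upper and lower bounds meet at 2, so that is the treewidth.

2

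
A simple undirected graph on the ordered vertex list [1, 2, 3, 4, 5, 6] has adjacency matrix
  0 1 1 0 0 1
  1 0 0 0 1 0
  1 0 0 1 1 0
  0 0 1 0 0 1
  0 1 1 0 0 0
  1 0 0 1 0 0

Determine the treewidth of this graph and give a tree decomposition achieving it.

The largest bag has 3 vertices, giving width 2; this decomposition certifies tw(G) ≤ 2. The edges 6–4–3–1–6 form a cycle, so G is not a tree and its treewidth is at least 2. Combining the bounds, tw(G) = 2.

Treewidth 2.
Bags: B1 = {1, 4, 6}  B2 = {1, 3, 4}  B3 = {1, 2, 3}  B4 = {2, 3, 5}
Tree: B1–B2, B2–B3, B3–B4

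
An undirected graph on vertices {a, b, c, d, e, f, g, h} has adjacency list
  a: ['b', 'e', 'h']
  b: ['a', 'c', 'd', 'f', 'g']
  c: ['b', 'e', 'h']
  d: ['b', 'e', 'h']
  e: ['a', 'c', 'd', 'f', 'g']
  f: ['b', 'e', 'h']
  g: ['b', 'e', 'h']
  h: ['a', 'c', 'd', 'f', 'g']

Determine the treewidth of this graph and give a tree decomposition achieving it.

Each bag holds 4 vertices, so the decomposition has width 3, which upper-bounds the treewidth. For the lower bound: the 4 vertex sets {d,e}, {b,g}, {h}, {c} are disjoint, each induces a connected subgraph, and every pair is joined by at least one edge of G. Contracting each set to a single vertex therefore yields K_{4} as a minor, and since treewidth is minor-monotone, tw(G) ≥ tw(K_{4}) = 3. Combining the bounds, tw(G) = 3.

Treewidth 3.
One such decomposition:
Bags: B1 = {b, d, e, h}  B2 = {b, e, g, h}  B3 = {b, c, e, h}  B4 = {b, e, f, h}  B5 = {a, b, e, h}
Tree: B1–B2, B2–B3, B3–B4, B4–B5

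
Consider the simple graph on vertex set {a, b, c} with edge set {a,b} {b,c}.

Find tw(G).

A width-1 tree decomposition is:
Bags: B1 = {a, b}  B2 = {b, c}
Tree: B1–B2
Each bag holds 2 vertices, so the decomposition has width 1, which upper-bounds the treewidth. Any graph with an edge has treewidth ≥ 1, and G has the edge b–a. Combining the bounds, tw(G) = 1.

1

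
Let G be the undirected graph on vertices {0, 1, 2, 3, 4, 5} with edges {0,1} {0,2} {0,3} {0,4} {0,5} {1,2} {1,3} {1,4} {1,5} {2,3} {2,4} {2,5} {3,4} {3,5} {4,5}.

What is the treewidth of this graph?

5

A width-5 tree decomposition is:
Bags: B1 = {0, 1, 2, 3, 4, 5}
Tree: (single bag)
With just one bag of size 6, the width is 6 − 1 = 5, so tw(G) ≤ 5. For the lower bound, the 6 vertices {0, 1, 2, 3, 4, 5} are pairwise adjacent, and any tree decomposition puts a clique entirely inside one bag — forcing width ≥ 5. Hence tw(G) = 5 exactly.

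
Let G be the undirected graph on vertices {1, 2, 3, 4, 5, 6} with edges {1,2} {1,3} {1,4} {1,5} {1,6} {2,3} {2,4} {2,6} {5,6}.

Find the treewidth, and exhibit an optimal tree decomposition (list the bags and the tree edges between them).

Each bag holds 3 vertices, so the decomposition has width 2, which upper-bounds the treewidth. Conversely, {1, 2, 3} is a clique of size 3, and the vertices of any clique must share a bag in every tree decomposition; so some bag has ≥ 3 vertices and tw(G) ≥ 2. The upper and lower bounds meet at 2, so that is the treewidth.

Treewidth 2.
One such decomposition:
Bags: B1 = {1, 2, 3}  B2 = {1, 2, 6}  B3 = {1, 2, 4}  B4 = {1, 5, 6}
Tree: B1–B2, B1–B3, B2–B4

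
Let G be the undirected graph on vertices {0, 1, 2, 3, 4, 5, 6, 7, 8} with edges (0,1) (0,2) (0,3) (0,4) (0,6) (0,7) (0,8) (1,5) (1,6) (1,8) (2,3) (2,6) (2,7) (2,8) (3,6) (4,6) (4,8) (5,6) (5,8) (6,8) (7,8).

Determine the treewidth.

3

A width-3 tree decomposition is:
Bags: B1 = {0, 4, 6, 8}  B2 = {0, 2, 6, 8}  B3 = {0, 1, 6, 8}  B4 = {1, 5, 6, 8}  B5 = {0, 2, 7, 8}  B6 = {0, 2, 3, 6}
Tree: B1–B2, B1–B3, B3–B4, B2–B5, B2–B6
Each bag holds 4 vertices, so the decomposition has width 3, which upper-bounds the treewidth. For the lower bound, the 4 vertices {0, 1, 6, 8} are pairwise adjacent, and any tree decomposition puts a clique entirely inside one bag — forcing width ≥ 3. Therefore the treewidth is 3.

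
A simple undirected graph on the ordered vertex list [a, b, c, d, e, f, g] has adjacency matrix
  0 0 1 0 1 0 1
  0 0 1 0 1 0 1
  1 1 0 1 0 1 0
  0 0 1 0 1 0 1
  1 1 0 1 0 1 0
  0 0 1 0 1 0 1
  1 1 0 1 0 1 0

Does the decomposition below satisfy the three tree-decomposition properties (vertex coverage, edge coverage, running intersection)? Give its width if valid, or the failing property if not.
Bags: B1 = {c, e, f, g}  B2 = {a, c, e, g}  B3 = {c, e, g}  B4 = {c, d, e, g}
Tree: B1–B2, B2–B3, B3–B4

No — vertex b appears in no bag.

A tree decomposition must satisfy three properties: every vertex lies in some bag; for every edge, both endpoints lie together in some bag; and for every vertex, the bags containing it form a connected subtree. Here vertex b appears in no bag, so the decomposition is invalid.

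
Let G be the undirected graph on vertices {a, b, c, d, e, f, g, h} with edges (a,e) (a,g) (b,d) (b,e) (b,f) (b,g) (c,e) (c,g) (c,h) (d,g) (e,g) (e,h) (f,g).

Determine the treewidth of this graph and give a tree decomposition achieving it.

Treewidth 2.
Bags: B1 = {a, e, g}  B2 = {b, e, g}  B3 = {c, e, g}  B4 = {c, e, h}  B5 = {b, d, g}  B6 = {b, f, g}
Tree: B1–B2, B2–B3, B3–B4, B2–B5, B2–B6

Every bag has size at most 3, so the width is 3 − 1 = 2 and tw(G) ≤ 2. On the other hand G contains the 3-clique {c, e, g}. A clique must lie in a single bag of any decomposition, so no decomposition can have width below 2. The upper and lower bounds meet at 2, so that is the treewidth.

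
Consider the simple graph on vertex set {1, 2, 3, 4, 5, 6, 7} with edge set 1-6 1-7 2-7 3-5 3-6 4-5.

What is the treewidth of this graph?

A width-1 tree decomposition is:
Bags: B1 = {4, 5}  B2 = {3, 5}  B3 = {3, 6}  B4 = {1, 6}  B5 = {1, 7}  B6 = {2, 7}
Tree: B1–B2, B2–B3, B3–B4, B4–B5, B5–B6
Every bag has size at most 2, so the width is 2 − 1 = 1 and tw(G) ≤ 1. Since G has at least one edge (e.g. 4–5), it is not an edgeless graph, so tw(G) ≥ 1. Combining the bounds, tw(G) = 1.

1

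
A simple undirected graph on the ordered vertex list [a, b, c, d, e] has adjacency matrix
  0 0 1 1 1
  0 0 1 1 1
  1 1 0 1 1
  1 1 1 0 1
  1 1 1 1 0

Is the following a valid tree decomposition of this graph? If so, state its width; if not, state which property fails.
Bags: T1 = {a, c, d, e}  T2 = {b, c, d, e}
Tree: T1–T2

Every vertex of G appears in some bag (union = {a, b, c, d, e}); every edge is covered by a bag; and for each vertex v the set of bags containing v is connected in the bag tree. The decomposition is therefore valid. The largest bag has 4 vertices, so the width is 3.

Yes; width 3.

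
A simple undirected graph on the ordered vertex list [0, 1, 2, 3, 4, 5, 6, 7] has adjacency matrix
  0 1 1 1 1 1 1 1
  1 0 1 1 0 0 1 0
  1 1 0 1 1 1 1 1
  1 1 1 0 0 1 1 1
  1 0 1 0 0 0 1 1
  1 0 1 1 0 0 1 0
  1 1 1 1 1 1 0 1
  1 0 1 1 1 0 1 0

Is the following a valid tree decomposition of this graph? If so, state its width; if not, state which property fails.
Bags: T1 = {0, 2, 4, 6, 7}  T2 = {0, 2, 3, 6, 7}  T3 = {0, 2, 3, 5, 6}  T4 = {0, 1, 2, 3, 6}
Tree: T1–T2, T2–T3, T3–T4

Vertex coverage: the bags together contain {0, 1, 2, 3, 4, 5, 6, 7}, the full vertex set. Edge coverage: each edge of G has both endpoints in at least one bag. Running intersection: for every vertex, the bags containing it form a connected subtree. All three properties hold, so this is a valid tree decomposition of width max|bag| − 1 = 4, and hence tw(G) ≤ 4.

Yes; width 4.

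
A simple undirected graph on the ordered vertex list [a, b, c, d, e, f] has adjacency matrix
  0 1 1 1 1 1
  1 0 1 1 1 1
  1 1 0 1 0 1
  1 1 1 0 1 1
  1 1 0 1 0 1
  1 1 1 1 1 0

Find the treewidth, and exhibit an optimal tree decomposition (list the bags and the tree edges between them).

Every bag has size at most 5, so the width is 5 − 1 = 4 and tw(G) ≤ 4. Conversely, {a, b, d, e, f} is a clique of size 5, and the vertices of any clique must share a bag in every tree decomposition; so some bag has ≥ 5 vertices and tw(G) ≥ 4. The upper and lower bounds meet at 4, so that is the treewidth.

Treewidth 4.
One optimal decomposition is:
Bags: B1 = {a, b, d, e, f}  B2 = {a, b, c, d, f}
Tree: B1–B2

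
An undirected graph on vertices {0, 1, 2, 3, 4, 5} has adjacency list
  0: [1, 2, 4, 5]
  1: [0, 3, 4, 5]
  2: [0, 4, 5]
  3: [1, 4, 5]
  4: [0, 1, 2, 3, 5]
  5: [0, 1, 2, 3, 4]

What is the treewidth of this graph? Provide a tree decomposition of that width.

Treewidth 3.
Bags: B1 = {0, 1, 4, 5}  B2 = {0, 2, 4, 5}  B3 = {1, 3, 4, 5}
Tree: B1–B2, B1–B3

Every bag has size at most 4, so the width is 4 − 1 = 3 and tw(G) ≤ 3. For the lower bound, the 4 vertices {0, 1, 4, 5} are pairwise adjacent, and any tree decomposition puts a clique entirely inside one bag — forcing width ≥ 3. Hence tw(G) = 3 exactly.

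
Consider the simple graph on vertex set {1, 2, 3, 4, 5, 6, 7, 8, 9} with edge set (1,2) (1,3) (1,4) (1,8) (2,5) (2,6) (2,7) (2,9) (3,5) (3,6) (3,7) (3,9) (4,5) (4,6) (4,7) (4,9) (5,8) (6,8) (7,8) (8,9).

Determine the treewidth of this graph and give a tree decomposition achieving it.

Treewidth 4.
One optimal decomposition is:
Bags: B1 = {1, 2, 3, 4, 8}  B2 = {2, 3, 4, 5, 8}  B3 = {2, 3, 4, 8, 9}  B4 = {2, 3, 4, 6, 8}  B5 = {2, 3, 4, 7, 8}
Tree: B1–B2, B2–B3, B3–B4, B4–B5

Every bag has size at most 5, so the width is 5 − 1 = 4 and tw(G) ≤ 4. For the lower bound: the 5 vertex sets {1,3}, {4,5}, {2,9}, {8}, {6} are disjoint, each induces a connected subgraph, and every pair is joined by at least one edge of G. Contracting each set to a single vertex therefore yields K_{5} as a minor, and since treewidth is minor-monotone, tw(G) ≥ tw(K_{5}) = 4. The upper and lower bounds meet at 4, so that is the treewidth.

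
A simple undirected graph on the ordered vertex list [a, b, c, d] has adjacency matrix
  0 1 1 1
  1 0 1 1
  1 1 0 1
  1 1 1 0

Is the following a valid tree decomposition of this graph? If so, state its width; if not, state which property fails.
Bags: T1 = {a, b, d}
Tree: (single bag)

A tree decomposition must satisfy three properties: every vertex lies in some bag; for every edge, both endpoints lie together in some bag; and for every vertex, the bags containing it form a connected subtree. Here vertex c appears in no bag, so the decomposition is invalid.

No — vertex c appears in no bag.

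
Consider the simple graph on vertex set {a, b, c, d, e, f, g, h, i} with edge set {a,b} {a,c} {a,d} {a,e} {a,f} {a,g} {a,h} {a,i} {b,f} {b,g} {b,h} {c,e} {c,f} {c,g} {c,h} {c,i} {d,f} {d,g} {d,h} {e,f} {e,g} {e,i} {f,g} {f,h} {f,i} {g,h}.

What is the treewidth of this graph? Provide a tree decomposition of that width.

Treewidth 4.
One optimal decomposition is:
Bags: B1 = {a, b, f, g, h}  B2 = {a, c, f, g, h}  B3 = {a, c, e, f, g}  B4 = {a, c, e, f, i}  B5 = {a, d, f, g, h}
Tree: B1–B2, B2–B3, B3–B4, B1–B5

Each bag holds 5 vertices, so the decomposition has width 4, which upper-bounds the treewidth. Conversely, {a, c, e, f, g} is a clique of size 5, and the vertices of any clique must share a bag in every tree decomposition; so some bag has ≥ 5 vertices and tw(G) ≥ 4. The upper and lower bounds meet at 4, so that is the treewidth.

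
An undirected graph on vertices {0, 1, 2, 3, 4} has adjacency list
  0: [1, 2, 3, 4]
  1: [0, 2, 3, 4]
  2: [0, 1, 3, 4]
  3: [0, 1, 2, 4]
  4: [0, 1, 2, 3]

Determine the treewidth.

A width-4 tree decomposition is:
Bags: B1 = {0, 1, 2, 3, 4}
Tree: (single bag)
With just one bag of size 5, the width is 5 − 1 = 4, so tw(G) ≤ 4. For the lower bound, the 5 vertices {0, 1, 2, 3, 4} are pairwise adjacent, and any tree decomposition puts a clique entirely inside one bag — forcing width ≥ 4. Therefore the treewidth is 4.

4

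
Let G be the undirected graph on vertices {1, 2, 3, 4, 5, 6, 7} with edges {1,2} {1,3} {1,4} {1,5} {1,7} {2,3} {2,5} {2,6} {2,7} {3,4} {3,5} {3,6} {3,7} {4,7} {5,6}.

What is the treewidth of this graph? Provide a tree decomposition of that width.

Treewidth 3.
Bags: B1 = {1, 2, 3, 7}  B2 = {1, 2, 3, 5}  B3 = {2, 3, 5, 6}  B4 = {1, 3, 4, 7}
Tree: B1–B2, B2–B3, B1–B4

The largest bag has 4 vertices, giving width 3; this decomposition certifies tw(G) ≤ 3. Conversely, {1, 2, 3, 5} is a clique of size 4, and the vertices of any clique must share a bag in every tree decomposition; so some bag has ≥ 4 vertices and tw(G) ≥ 3. Hence tw(G) = 3 exactly.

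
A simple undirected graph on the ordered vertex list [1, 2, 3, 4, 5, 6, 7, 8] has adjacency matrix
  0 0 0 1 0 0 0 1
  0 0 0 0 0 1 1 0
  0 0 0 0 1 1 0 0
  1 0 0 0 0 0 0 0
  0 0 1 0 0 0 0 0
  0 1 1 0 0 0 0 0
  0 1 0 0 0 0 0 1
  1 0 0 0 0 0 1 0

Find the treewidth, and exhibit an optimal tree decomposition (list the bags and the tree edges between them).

The largest bag has 2 vertices, giving width 1; this decomposition certifies tw(G) ≤ 1. Any graph with an edge has treewidth ≥ 1, and G has the edge 4–1. The upper and lower bounds meet at 1, so that is the treewidth.

Treewidth 1.
One such decomposition:
Bags: B1 = {1, 4}  B2 = {1, 8}  B3 = {7, 8}  B4 = {2, 7}  B5 = {2, 6}  B6 = {3, 6}  B7 = {3, 5}
Tree: B1–B2, B2–B3, B3–B4, B4–B5, B5–B6, B6–B7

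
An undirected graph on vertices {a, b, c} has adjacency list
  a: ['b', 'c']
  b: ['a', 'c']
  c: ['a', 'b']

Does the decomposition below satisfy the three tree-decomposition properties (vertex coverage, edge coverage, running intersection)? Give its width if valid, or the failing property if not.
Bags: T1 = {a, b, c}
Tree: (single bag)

Yes; width 2.

Checking the three conditions: (i) the bags cover all of {a, b, c}; (ii) for each edge, some bag contains both endpoints; (iii) the bags containing any fixed vertex form a subtree. All hold, so the decomposition is valid with width 3 − 1 = 2.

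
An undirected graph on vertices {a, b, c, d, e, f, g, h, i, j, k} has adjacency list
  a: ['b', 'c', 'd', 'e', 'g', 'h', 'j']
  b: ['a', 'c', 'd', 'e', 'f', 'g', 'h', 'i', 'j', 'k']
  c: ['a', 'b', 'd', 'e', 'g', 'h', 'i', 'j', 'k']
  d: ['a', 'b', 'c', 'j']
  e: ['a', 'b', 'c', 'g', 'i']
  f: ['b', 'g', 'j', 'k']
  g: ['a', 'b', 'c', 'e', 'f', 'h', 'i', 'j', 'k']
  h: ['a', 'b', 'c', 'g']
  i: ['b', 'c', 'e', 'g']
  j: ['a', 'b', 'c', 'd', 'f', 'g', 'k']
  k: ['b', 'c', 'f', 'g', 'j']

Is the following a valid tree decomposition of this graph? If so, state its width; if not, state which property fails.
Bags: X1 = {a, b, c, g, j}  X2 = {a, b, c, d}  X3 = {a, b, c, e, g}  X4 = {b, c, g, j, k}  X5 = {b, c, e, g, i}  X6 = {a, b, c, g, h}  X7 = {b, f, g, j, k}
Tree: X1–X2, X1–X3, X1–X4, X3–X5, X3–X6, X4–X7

No — edge (j,d) lies in no bag.

A tree decomposition must satisfy three properties: every vertex lies in some bag; for every edge, both endpoints lie together in some bag; and for every vertex, the bags containing it form a connected subtree. Here edge (j,d) lies in no bag, so the decomposition is invalid.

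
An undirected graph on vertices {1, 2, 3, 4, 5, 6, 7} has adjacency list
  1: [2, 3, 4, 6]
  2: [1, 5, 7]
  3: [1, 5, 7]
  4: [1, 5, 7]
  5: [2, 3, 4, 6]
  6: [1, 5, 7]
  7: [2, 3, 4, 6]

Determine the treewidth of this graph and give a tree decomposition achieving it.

Treewidth 3.
One optimal decomposition is:
Bags: B1 = {1, 5, 6, 7}  B2 = {1, 4, 5, 7}  B3 = {1, 3, 5, 7}  B4 = {1, 2, 5, 7}
Tree: B1–B2, B2–B3, B3–B4

The largest bag has 4 vertices, giving width 3; this decomposition certifies tw(G) ≤ 3. For the lower bound: the 4 vertex sets {1,6}, {4,5}, {7}, {3} are disjoint, each induces a connected subgraph, and every pair is joined by at least one edge of G. Contracting each set to a single vertex therefore yields K_{4} as a minor, and since treewidth is minor-monotone, tw(G) ≥ tw(K_{4}) = 3. Hence tw(G) = 3 exactly.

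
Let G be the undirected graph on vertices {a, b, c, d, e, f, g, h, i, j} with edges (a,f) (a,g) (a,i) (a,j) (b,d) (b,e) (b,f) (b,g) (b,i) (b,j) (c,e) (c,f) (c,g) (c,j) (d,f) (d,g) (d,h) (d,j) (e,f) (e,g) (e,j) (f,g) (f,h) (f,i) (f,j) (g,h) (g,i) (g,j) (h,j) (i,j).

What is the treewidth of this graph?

A width-4 tree decomposition is:
Bags: B1 = {a, f, g, i, j}  B2 = {b, f, g, i, j}  B3 = {b, e, f, g, j}  B4 = {b, d, f, g, j}  B5 = {d, f, g, h, j}  B6 = {c, e, f, g, j}
Tree: B1–B2, B2–B3, B3–B4, B4–B5, B3–B6
Each bag holds 5 vertices, so the decomposition has width 4, which upper-bounds the treewidth. Conversely, {d, f, g, h, j} is a clique of size 5, and the vertices of any clique must share a bag in every tree decomposition; so some bag has ≥ 5 vertices and tw(G) ≥ 4. Combining the bounds, tw(G) = 4.

4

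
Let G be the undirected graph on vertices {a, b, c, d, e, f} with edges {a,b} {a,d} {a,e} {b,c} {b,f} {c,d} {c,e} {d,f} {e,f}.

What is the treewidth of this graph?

3

A width-3 tree decomposition is:
Bags: B1 = {a, c, e, f}  B2 = {a, b, c, f}  B3 = {a, c, d, f}
Tree: B1–B2, B2–B3
Every bag has size at most 4, so the width is 4 − 1 = 3 and tw(G) ≤ 3. For the lower bound: the 4 vertex sets {e,f}, {a,b}, {c}, {d} are disjoint, each induces a connected subgraph, and every pair is joined by at least one edge of G. Contracting each set to a single vertex therefore yields K_{4} as a minor, and since treewidth is minor-monotone, tw(G) ≥ tw(K_{4}) = 3. Combining the bounds, tw(G) = 3.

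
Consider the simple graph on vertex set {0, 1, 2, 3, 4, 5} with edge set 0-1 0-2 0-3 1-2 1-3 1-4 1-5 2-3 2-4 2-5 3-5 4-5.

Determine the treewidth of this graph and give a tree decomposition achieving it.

Treewidth 3.
One optimal decomposition is:
Bags: B1 = {1, 2, 3, 5}  B2 = {0, 1, 2, 3}  B3 = {1, 2, 4, 5}
Tree: B1–B2, B1–B3

The largest bag has 4 vertices, giving width 3; this decomposition certifies tw(G) ≤ 3. For the lower bound, the 4 vertices {0, 1, 2, 3} are pairwise adjacent, and any tree decomposition puts a clique entirely inside one bag — forcing width ≥ 3. The upper and lower bounds meet at 3, so that is the treewidth.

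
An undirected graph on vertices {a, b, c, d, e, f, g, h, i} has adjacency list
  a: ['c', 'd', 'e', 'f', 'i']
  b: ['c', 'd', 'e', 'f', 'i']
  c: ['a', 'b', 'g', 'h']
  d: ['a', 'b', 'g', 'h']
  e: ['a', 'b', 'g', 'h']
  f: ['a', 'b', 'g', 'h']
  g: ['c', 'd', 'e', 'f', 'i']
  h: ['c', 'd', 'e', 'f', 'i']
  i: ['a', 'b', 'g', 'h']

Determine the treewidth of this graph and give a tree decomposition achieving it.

Each bag holds 5 vertices, so the decomposition has width 4, which upper-bounds the treewidth. For the lower bound: the 5 vertex sets {b,f}, {d,g}, {a,e}, {h}, {c} are disjoint, each induces a connected subgraph, and every pair is joined by at least one edge of G. Contracting each set to a single vertex therefore yields K_{5} as a minor, and since treewidth is minor-monotone, tw(G) ≥ tw(K_{5}) = 4. Hence tw(G) = 4 exactly.

Treewidth 4.
Bags: B1 = {a, b, f, g, h}  B2 = {a, b, d, g, h}  B3 = {a, b, e, g, h}  B4 = {a, b, c, g, h}  B5 = {a, b, g, h, i}
Tree: B1–B2, B2–B3, B3–B4, B4–B5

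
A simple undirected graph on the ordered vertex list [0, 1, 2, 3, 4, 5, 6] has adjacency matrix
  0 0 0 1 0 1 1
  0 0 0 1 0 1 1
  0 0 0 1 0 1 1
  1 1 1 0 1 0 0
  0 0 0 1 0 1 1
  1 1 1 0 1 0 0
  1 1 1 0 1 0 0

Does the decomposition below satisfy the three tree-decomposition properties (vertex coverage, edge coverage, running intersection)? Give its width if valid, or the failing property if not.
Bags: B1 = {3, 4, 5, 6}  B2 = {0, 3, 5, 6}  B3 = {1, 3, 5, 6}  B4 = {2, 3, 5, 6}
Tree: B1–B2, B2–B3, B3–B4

Checking the three conditions: (i) the bags cover all of {0, 1, 2, 3, 4, 5, 6}; (ii) for each edge, some bag contains both endpoints; (iii) the bags containing any fixed vertex form a subtree. All hold, so the decomposition is valid with width 4 − 1 = 3.

Yes; width 3.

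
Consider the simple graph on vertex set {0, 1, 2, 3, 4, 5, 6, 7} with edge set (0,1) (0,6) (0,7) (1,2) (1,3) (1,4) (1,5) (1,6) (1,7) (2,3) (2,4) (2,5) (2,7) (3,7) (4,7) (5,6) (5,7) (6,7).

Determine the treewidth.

A width-3 tree decomposition is:
Bags: B1 = {1, 5, 6, 7}  B2 = {1, 2, 5, 7}  B3 = {1, 2, 4, 7}  B4 = {1, 2, 3, 7}  B5 = {0, 1, 6, 7}
Tree: B1–B2, B2–B3, B3–B4, B1–B5
Each bag holds 4 vertices, so the decomposition has width 3, which upper-bounds the treewidth. Conversely, {0, 1, 6, 7} is a clique of size 4, and the vertices of any clique must share a bag in every tree decomposition; so some bag has ≥ 4 vertices and tw(G) ≥ 3. The upper and lower bounds meet at 3, so that is the treewidth.

3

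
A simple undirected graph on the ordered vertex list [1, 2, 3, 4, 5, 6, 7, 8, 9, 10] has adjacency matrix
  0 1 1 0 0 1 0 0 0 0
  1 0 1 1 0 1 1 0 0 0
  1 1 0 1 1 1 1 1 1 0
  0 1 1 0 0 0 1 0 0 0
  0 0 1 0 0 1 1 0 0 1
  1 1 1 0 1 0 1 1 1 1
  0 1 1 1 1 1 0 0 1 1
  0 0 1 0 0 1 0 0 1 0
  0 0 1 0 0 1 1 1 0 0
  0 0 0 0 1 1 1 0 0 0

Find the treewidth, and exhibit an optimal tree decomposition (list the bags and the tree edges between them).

Every bag has size at most 4, so the width is 4 − 1 = 3 and tw(G) ≤ 3. On the other hand G contains the 4-clique {5, 6, 7, 10}. A clique must lie in a single bag of any decomposition, so no decomposition can have width below 3. Therefore the treewidth is 3.

Treewidth 3.
One optimal decomposition is:
Bags: B1 = {3, 5, 6, 7}  B2 = {2, 3, 6, 7}  B3 = {2, 3, 4, 7}  B4 = {3, 6, 7, 9}  B5 = {5, 6, 7, 10}  B6 = {3, 6, 8, 9}  B7 = {1, 2, 3, 6}
Tree: B1–B2, B2–B3, B1–B4, B1–B5, B4–B6, B2–B7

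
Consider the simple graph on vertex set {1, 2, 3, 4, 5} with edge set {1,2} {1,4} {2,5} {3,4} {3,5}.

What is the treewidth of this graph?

2

A width-2 tree decomposition is:
Bags: B1 = {1, 3, 4}  B2 = {1, 3, 5}  B3 = {1, 2, 5}
Tree: B1–B2, B2–B3
The largest bag has 3 vertices, giving width 2; this decomposition certifies tw(G) ≤ 2. For the lower bound, G contains the cycle 1–4–3–5–2–1, so G is not a forest; only forests have treewidth ≤ 1, hence tw(G) ≥ 2. Hence tw(G) = 2 exactly.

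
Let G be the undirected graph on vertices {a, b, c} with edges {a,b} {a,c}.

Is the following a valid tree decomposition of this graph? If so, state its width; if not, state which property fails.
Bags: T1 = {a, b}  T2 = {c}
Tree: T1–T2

A tree decomposition must satisfy three properties: every vertex lies in some bag; for every edge, both endpoints lie together in some bag; and for every vertex, the bags containing it form a connected subtree. Here edge (a,c) lies in no bag, so the decomposition is invalid.

No — edge (a,c) lies in no bag.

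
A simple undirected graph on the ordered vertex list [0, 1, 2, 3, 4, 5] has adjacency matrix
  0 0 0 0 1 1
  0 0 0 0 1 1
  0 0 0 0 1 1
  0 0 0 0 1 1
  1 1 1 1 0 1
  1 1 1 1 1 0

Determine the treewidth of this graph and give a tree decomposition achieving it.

Treewidth 2.
Bags: B1 = {0, 4, 5}  B2 = {1, 4, 5}  B3 = {2, 4, 5}  B4 = {3, 4, 5}
Tree: B1–B2, B2–B3, B1–B4

Each bag holds 3 vertices, so the decomposition has width 2, which upper-bounds the treewidth. For the lower bound, the 3 vertices {0, 4, 5} are pairwise adjacent, and any tree decomposition puts a clique entirely inside one bag — forcing width ≥ 2. Combining the bounds, tw(G) = 2.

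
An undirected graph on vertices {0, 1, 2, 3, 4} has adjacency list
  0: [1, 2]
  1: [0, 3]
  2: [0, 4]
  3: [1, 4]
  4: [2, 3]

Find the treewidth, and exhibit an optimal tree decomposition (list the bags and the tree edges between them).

Each bag holds 3 vertices, so the decomposition has width 2, which upper-bounds the treewidth. For the lower bound, G contains the cycle 3–4–2–0–1–3, so G is not a forest; only forests have treewidth ≤ 1, hence tw(G) ≥ 2. Hence tw(G) = 2 exactly.

Treewidth 2.
One optimal decomposition is:
Bags: B1 = {2, 3, 4}  B2 = {0, 2, 3}  B3 = {0, 1, 3}
Tree: B1–B2, B2–B3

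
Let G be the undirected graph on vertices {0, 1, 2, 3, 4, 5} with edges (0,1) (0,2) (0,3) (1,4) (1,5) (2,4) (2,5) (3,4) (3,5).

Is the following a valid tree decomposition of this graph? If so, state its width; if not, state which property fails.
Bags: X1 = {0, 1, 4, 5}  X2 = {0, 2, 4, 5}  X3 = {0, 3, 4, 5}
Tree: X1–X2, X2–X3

Yes; width 3.

Checking the three conditions: (i) the bags cover all of {0, 1, 2, 3, 4, 5}; (ii) for each edge, some bag contains both endpoints; (iii) the bags containing any fixed vertex form a subtree. All hold, so the decomposition is valid with width 4 − 1 = 3.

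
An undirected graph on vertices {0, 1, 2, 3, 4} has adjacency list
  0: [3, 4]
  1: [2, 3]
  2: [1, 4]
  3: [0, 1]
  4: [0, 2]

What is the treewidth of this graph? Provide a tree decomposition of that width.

Every bag has size at most 3, so the width is 3 − 1 = 2 and tw(G) ≤ 2. Since 2–1–3–0–4–2 is a cycle in G, G is not acyclic. Forests are exactly the graphs of treewidth ≤ 1, so tw(G) ≥ 2. The upper and lower bounds meet at 2, so that is the treewidth.

Treewidth 2.
One optimal decomposition is:
Bags: B1 = {1, 2, 3}  B2 = {0, 2, 3}  B3 = {0, 2, 4}
Tree: B1–B2, B2–B3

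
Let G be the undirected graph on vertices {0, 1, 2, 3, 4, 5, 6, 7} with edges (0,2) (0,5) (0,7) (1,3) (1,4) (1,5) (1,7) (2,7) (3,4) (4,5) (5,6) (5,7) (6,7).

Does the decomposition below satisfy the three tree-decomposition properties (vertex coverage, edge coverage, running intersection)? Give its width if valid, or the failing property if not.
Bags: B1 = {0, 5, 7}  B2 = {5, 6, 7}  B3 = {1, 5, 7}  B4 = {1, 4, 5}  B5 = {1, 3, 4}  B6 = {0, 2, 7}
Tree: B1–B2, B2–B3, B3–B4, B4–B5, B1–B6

Vertex coverage: the bags together contain {0, 1, 2, 3, 4, 5, 6, 7}, the full vertex set. Edge coverage: each edge of G has both endpoints in at least one bag. Running intersection: for every vertex, the bags containing it form a connected subtree. All three properties hold, so this is a valid tree decomposition of width max|bag| − 1 = 2, and hence tw(G) ≤ 2.

Yes; width 2.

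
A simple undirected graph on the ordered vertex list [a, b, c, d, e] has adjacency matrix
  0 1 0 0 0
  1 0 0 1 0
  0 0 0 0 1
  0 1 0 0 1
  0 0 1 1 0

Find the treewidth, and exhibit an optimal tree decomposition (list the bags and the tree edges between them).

The largest bag has 2 vertices, giving width 1; this decomposition certifies tw(G) ≤ 1. Since G has at least one edge (e.g. c–e), it is not an edgeless graph, so tw(G) ≥ 1. The upper and lower bounds meet at 1, so that is the treewidth.

Treewidth 1.
Bags: B1 = {c, e}  B2 = {d, e}  B3 = {b, d}  B4 = {a, b}
Tree: B1–B2, B2–B3, B3–B4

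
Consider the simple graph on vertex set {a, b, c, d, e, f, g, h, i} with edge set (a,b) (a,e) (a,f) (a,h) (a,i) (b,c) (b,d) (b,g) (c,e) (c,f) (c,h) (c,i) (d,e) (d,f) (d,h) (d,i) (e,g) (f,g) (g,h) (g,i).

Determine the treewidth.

4

A width-4 tree decomposition is:
Bags: B1 = {a, c, d, e, g}  B2 = {a, c, d, f, g}  B3 = {a, c, d, g, i}  B4 = {a, b, c, d, g}  B5 = {a, c, d, g, h}
Tree: B1–B2, B2–B3, B3–B4, B4–B5
Each bag holds 5 vertices, so the decomposition has width 4, which upper-bounds the treewidth. For the lower bound: the 5 vertex sets {a,e}, {d,f}, {c,i}, {g}, {b} are disjoint, each induces a connected subgraph, and every pair is joined by at least one edge of G. Contracting each set to a single vertex therefore yields K_{5} as a minor, and since treewidth is minor-monotone, tw(G) ≥ tw(K_{5}) = 4. Hence tw(G) = 4 exactly.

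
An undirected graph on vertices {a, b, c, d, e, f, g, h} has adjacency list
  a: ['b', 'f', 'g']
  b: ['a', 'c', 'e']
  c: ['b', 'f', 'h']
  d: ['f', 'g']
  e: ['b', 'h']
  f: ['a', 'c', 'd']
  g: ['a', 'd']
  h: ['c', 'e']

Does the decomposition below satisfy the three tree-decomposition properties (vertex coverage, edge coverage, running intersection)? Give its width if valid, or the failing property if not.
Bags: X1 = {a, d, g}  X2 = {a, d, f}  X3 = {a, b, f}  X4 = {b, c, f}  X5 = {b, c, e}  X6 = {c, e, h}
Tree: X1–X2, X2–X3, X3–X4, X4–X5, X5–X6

Yes; width 2.

Checking the three conditions: (i) the bags cover all of {a, b, c, d, e, f, g, h}; (ii) for each edge, some bag contains both endpoints; (iii) the bags containing any fixed vertex form a subtree. All hold, so the decomposition is valid with width 3 − 1 = 2.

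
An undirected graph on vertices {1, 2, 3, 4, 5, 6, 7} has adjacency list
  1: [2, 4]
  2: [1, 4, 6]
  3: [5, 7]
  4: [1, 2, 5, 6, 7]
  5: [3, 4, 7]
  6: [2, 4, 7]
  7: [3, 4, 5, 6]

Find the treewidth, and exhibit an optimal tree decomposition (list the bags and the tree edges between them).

The largest bag has 3 vertices, giving width 2; this decomposition certifies tw(G) ≤ 2. On the other hand G contains the 3-clique {3, 5, 7}. A clique must lie in a single bag of any decomposition, so no decomposition can have width below 2. Hence tw(G) = 2 exactly.

Treewidth 2.
Bags: B1 = {4, 6, 7}  B2 = {4, 5, 7}  B3 = {3, 5, 7}  B4 = {2, 4, 6}  B5 = {1, 2, 4}
Tree: B1–B2, B2–B3, B1–B4, B4–B5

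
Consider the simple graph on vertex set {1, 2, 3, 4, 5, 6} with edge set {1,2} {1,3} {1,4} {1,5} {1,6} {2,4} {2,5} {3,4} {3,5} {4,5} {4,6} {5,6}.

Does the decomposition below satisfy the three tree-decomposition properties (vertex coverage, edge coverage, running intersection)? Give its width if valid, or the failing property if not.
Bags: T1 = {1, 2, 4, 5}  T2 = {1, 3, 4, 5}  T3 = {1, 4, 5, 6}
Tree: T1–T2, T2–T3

Yes; width 3.

Every vertex of G appears in some bag (union = {1, 2, 3, 4, 5, 6}); every edge is covered by a bag; and for each vertex v the set of bags containing v is connected in the bag tree. The decomposition is therefore valid. The largest bag has 4 vertices, so the width is 3.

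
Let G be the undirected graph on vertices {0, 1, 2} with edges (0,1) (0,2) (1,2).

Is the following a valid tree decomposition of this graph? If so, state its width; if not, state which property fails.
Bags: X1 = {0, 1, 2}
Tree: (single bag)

Yes; width 2.

Vertex coverage: the bags together contain {0, 1, 2}, the full vertex set. Edge coverage: each edge of G has both endpoints in at least one bag. Running intersection: for every vertex, the bags containing it form a connected subtree. All three properties hold, so this is a valid tree decomposition of width max|bag| − 1 = 2, and hence tw(G) ≤ 2.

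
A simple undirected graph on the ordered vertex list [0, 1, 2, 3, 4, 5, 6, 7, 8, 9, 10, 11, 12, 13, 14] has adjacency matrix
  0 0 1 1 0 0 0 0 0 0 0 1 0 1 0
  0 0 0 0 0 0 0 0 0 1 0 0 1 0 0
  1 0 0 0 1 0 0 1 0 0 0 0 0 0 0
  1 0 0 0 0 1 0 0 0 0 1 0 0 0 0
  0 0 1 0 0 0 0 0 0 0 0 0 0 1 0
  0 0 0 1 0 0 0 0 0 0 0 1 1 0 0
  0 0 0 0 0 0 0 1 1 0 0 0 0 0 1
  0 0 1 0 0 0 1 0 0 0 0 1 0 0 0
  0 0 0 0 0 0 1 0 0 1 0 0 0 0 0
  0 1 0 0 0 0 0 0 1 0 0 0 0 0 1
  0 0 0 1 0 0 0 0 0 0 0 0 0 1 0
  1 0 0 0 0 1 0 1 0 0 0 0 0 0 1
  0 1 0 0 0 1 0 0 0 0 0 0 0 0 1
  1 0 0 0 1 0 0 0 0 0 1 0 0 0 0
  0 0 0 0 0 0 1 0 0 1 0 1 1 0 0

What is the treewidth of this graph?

A width-3 tree decomposition is:
Bags: B1 = {3, 4, 10, 13}  B2 = {0, 3, 4, 13}  B3 = {0, 2, 3, 4}  B4 = {0, 2, 3, 5}  B5 = {0, 2, 5, 11}  B6 = {2, 5, 7, 11}  B7 = {5, 7, 11, 12}  B8 = {7, 11, 12, 14}  B9 = {6, 7, 12, 14}  B10 = {1, 6, 12, 14}  B11 = {1, 6, 9, 14}  B12 = {1, 6, 8, 9}
Tree: B1–B2, B2–B3, B3–B4, B4–B5, B5–B6, B6–B7, B7–B8, B8–B9, B9–B10, B10–B11, B11–B12
The largest bag has 4 vertices, giving width 3; this decomposition certifies tw(G) ≤ 3. For the lower bound: the 4 vertex sets {4,10,13}, {3}, {0}, {2,5,7,11} are disjoint, each induces a connected subgraph, and every pair is joined by at least one edge of G. Contracting each set to a single vertex therefore yields K_{4} as a minor, and since treewidth is minor-monotone, tw(G) ≥ tw(K_{4}) = 3. Therefore the treewidth is 3.

3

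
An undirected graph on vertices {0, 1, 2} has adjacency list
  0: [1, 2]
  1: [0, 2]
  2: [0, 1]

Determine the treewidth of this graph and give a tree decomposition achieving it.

A single bag containing all 3 vertices is trivially a valid decomposition of width 2. For the lower bound, the 3 vertices {0, 1, 2} are pairwise adjacent, and any tree decomposition puts a clique entirely inside one bag — forcing width ≥ 2. The upper and lower bounds meet at 2, so that is the treewidth.

Treewidth 2.
Bags: B1 = {0, 1, 2}
Tree: (single bag)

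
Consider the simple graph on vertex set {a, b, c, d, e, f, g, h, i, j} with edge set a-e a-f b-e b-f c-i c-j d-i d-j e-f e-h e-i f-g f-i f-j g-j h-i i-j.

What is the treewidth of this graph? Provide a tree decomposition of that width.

Treewidth 2.
One such decomposition:
Bags: B1 = {f, i, j}  B2 = {c, i, j}  B3 = {d, i, j}  B4 = {e, f, i}  B5 = {b, e, f}  B6 = {a, e, f}  B7 = {e, h, i}  B8 = {f, g, j}
Tree: B1–B2, B1–B3, B1–B4, B4–B5, B5–B6, B4–B7, B1–B8

Each bag holds 3 vertices, so the decomposition has width 2, which upper-bounds the treewidth. For the lower bound, the 3 vertices {d, i, j} are pairwise adjacent, and any tree decomposition puts a clique entirely inside one bag — forcing width ≥ 2. Hence tw(G) = 2 exactly.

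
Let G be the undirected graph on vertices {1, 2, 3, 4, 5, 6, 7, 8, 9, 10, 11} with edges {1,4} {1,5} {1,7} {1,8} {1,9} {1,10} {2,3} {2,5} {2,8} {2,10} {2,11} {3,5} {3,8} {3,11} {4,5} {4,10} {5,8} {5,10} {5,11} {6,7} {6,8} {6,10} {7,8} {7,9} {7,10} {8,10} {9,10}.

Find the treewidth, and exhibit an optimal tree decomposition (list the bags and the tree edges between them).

Every bag has size at most 4, so the width is 4 − 1 = 3 and tw(G) ≤ 3. On the other hand G contains the 4-clique {2, 3, 5, 11}. A clique must lie in a single bag of any decomposition, so no decomposition can have width below 3. Hence tw(G) = 3 exactly.

Treewidth 3.
Bags: B1 = {1, 5, 8, 10}  B2 = {1, 7, 8, 10}  B3 = {2, 5, 8, 10}  B4 = {6, 7, 8, 10}  B5 = {2, 3, 5, 8}  B6 = {2, 3, 5, 11}  B7 = {1, 4, 5, 10}  B8 = {1, 7, 9, 10}
Tree: B1–B2, B1–B3, B2–B4, B3–B5, B5–B6, B1–B7, B2–B8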